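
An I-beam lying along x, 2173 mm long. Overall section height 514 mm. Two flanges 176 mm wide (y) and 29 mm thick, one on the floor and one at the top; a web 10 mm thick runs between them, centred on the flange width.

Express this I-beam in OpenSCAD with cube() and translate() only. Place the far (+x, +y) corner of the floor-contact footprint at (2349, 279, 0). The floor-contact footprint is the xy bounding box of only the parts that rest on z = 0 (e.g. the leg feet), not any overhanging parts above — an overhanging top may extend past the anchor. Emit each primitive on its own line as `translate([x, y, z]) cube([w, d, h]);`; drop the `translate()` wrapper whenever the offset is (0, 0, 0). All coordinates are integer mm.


translate([176, 103, 0]) cube([2173, 176, 29]);
translate([176, 186, 29]) cube([2173, 10, 456]);
translate([176, 103, 485]) cube([2173, 176, 29]);


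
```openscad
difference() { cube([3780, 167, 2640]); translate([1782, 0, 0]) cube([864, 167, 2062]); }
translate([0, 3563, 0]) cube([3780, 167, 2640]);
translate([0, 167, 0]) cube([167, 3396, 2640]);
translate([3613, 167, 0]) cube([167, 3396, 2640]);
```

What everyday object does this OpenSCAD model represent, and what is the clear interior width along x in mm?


A single room. The interior width is 3446 mm.

Four walls enclosing a rectangle with a door in the front wall — a room. Outside width 3780 minus two 167 mm walls gives 3446 mm.


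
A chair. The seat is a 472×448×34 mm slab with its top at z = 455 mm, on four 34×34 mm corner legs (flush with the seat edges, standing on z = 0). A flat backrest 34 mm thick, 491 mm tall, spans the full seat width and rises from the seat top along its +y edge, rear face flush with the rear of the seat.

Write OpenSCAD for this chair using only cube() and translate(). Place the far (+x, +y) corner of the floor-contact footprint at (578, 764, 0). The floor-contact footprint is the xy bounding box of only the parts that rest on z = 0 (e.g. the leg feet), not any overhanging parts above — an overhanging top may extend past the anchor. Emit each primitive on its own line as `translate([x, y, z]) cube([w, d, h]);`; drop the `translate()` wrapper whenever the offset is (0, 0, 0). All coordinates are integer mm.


translate([106, 316, 421]) cube([472, 448, 34]);
translate([106, 316, 0]) cube([34, 34, 421]);
translate([544, 316, 0]) cube([34, 34, 421]);
translate([106, 730, 0]) cube([34, 34, 421]);
translate([544, 730, 0]) cube([34, 34, 421]);
translate([106, 730, 455]) cube([472, 34, 491]);


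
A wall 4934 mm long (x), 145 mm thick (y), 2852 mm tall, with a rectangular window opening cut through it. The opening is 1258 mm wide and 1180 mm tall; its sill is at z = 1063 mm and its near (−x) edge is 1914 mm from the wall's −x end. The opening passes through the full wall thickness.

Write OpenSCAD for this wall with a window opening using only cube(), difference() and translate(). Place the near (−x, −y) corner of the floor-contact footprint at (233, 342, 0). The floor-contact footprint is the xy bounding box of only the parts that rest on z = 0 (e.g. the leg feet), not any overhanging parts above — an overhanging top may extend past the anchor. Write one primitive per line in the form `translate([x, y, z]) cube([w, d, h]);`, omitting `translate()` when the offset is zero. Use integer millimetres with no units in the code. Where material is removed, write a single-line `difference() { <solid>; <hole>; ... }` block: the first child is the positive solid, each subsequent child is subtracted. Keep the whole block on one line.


difference() { translate([233, 342, 0]) cube([4934, 145, 2852]); translate([2147, 342, 1063]) cube([1258, 145, 1180]); }


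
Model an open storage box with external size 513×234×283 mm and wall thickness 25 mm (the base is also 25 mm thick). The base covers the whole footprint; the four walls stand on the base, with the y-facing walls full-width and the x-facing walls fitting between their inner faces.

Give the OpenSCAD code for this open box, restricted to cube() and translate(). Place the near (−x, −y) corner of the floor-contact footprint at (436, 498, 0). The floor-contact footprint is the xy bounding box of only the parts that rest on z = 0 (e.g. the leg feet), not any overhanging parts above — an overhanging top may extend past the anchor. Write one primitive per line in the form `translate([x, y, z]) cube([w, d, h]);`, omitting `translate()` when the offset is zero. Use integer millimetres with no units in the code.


translate([436, 498, 0]) cube([513, 234, 25]);
translate([436, 498, 25]) cube([513, 25, 258]);
translate([436, 707, 25]) cube([513, 25, 258]);
translate([436, 523, 25]) cube([25, 184, 258]);
translate([924, 523, 25]) cube([25, 184, 258]);


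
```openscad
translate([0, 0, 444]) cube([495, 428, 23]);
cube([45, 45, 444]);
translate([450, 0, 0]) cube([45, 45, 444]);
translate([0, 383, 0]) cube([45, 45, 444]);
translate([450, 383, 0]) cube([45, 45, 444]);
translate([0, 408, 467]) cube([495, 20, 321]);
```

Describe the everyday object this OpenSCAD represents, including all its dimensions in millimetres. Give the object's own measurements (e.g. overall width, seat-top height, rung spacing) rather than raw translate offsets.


A chair. The seat is a 495×428×23 mm slab with its top at z = 467 mm, on four 45×45 mm corner legs (flush with the seat edges, standing on z = 0). A flat backrest 20 mm thick, 321 mm tall, spans the full seat width and rises from the seat top along its +y edge, rear face flush with the rear of the seat.


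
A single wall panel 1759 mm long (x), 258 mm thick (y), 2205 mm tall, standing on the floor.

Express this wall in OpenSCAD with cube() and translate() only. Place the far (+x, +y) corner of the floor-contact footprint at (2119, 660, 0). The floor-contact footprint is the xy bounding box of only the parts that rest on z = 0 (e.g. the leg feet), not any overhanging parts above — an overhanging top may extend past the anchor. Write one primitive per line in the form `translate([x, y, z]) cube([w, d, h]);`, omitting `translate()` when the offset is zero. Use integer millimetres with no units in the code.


translate([360, 402, 0]) cube([1759, 258, 2205]);


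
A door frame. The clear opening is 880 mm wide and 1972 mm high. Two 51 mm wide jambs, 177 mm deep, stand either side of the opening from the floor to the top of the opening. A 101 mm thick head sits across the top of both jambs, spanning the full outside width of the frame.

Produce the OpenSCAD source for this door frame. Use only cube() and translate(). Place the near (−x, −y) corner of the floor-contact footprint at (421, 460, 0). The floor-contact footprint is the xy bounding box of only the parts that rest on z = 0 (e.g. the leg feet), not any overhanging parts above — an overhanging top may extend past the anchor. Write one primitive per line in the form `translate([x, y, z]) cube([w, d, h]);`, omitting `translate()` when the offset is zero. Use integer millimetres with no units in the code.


translate([421, 460, 0]) cube([51, 177, 1972]);
translate([1352, 460, 0]) cube([51, 177, 1972]);
translate([421, 460, 1972]) cube([982, 177, 101]);


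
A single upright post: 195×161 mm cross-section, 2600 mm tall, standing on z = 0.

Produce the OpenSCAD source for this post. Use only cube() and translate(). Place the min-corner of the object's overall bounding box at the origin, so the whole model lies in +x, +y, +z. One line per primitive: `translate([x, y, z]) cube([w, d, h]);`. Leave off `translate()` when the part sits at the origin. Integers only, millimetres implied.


cube([195, 161, 2600]);


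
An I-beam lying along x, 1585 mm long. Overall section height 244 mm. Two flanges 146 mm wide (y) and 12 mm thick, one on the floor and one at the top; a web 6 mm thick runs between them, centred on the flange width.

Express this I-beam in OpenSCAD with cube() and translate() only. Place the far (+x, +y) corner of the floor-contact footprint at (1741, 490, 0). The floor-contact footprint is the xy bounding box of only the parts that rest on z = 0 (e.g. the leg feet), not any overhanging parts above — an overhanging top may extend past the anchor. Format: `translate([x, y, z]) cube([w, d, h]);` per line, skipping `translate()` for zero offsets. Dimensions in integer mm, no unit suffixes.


translate([156, 344, 0]) cube([1585, 146, 12]);
translate([156, 414, 12]) cube([1585, 6, 220]);
translate([156, 344, 232]) cube([1585, 146, 12]);


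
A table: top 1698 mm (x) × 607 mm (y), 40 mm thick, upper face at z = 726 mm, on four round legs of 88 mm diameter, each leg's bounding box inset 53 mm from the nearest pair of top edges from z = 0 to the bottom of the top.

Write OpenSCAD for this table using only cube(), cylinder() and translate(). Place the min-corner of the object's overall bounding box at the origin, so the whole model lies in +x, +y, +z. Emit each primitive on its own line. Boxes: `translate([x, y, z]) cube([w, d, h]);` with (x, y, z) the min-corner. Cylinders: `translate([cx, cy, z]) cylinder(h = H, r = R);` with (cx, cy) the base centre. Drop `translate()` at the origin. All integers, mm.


translate([0, 0, 686]) cube([1698, 607, 40]);
translate([97, 97, 0]) cylinder(h = 686, r = 44);
translate([1601, 97, 0]) cylinder(h = 686, r = 44);
translate([97, 510, 0]) cylinder(h = 686, r = 44);
translate([1601, 510, 0]) cylinder(h = 686, r = 44);


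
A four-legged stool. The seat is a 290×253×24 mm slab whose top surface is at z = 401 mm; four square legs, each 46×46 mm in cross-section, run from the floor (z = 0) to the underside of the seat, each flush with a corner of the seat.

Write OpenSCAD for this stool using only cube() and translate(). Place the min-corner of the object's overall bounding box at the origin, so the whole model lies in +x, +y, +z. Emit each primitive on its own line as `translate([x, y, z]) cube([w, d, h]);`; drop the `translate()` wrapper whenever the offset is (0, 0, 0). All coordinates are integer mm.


// leg_h = 401 - 24 = 377
translate([0, 0, 377]) cube([290, 253, 24]);
cube([46, 46, 377]);
translate([244, 0, 0]) cube([46, 46, 377]);
translate([0, 207, 0]) cube([46, 46, 377]);
translate([244, 207, 0]) cube([46, 46, 377]);


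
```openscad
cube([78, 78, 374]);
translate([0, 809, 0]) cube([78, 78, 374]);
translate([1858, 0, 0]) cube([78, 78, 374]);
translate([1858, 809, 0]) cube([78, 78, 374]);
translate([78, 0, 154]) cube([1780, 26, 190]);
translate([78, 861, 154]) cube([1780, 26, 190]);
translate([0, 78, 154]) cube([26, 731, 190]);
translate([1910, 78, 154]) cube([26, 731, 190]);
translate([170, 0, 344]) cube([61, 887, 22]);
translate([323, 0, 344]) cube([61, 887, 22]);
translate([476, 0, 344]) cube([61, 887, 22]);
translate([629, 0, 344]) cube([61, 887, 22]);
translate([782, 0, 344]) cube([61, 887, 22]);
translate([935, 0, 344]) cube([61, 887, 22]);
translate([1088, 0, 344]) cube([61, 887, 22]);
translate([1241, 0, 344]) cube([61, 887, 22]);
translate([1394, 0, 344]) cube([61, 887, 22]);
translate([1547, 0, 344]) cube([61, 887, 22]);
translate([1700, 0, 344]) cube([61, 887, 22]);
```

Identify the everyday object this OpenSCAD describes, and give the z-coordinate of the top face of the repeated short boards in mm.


A bed frame. The slat-top height is 366 mm.

Four posts, four rails, and a row of slats — a bed frame. Slats sit on the rails at z = 154 + 190 = 344; with slat thickness 22, the top is 366 mm.


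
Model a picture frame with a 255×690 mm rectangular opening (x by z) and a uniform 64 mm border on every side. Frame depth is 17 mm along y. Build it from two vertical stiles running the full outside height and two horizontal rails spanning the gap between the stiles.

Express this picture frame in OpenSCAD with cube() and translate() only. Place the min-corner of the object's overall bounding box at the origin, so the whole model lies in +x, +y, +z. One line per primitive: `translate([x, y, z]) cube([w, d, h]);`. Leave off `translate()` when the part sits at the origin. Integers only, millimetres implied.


cube([64, 17, 818]);
translate([319, 0, 0]) cube([64, 17, 818]);
translate([64, 0, 0]) cube([255, 17, 64]);
translate([64, 0, 754]) cube([255, 17, 64]);


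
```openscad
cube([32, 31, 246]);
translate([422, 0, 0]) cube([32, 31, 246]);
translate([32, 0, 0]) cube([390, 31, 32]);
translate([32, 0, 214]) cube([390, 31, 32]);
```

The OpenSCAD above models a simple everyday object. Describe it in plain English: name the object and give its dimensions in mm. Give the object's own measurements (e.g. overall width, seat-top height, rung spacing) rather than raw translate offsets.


A rectangular picture frame lying in the x–z plane (depth along y). The opening is 390 mm wide (x) by 182 mm tall (z), surrounded by a border 32 mm wide on all four sides. The frame is 31 mm deep and is made of two full-height vertical stiles with two horizontal rails fitted between them.


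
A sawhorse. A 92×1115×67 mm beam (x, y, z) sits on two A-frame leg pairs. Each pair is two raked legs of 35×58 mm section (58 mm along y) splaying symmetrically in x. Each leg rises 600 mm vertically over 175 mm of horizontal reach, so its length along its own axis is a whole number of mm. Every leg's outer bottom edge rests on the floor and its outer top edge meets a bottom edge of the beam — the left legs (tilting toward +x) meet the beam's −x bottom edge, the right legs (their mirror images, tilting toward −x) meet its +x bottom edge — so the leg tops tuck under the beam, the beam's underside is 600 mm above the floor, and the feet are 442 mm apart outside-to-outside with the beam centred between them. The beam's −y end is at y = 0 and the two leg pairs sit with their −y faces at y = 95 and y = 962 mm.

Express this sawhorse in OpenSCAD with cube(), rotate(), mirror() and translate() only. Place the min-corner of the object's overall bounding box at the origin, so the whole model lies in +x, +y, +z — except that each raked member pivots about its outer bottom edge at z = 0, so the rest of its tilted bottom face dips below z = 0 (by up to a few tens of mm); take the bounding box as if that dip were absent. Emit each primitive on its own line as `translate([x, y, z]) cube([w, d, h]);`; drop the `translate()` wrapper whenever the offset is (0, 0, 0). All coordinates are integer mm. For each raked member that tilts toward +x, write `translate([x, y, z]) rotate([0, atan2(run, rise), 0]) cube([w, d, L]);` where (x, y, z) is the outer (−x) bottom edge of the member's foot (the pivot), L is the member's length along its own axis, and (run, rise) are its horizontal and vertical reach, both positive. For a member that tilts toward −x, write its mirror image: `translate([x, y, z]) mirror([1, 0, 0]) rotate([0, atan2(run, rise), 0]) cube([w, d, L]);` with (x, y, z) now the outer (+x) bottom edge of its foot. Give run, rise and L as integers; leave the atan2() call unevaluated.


// leg length = √(175² + 600²) = 625
// right-leg outer foot x = 2·175 + 92 = 442
// beam min-corner = (175, 0, 600)
translate([175, 0, 600]) cube([92, 1115, 67]);
translate([0, 95, 0]) rotate([0, atan2(175, 600), 0]) cube([35, 58, 625]);
translate([442, 95, 0]) mirror([1, 0, 0]) rotate([0, atan2(175, 600), 0]) cube([35, 58, 625]);
translate([0, 962, 0]) rotate([0, atan2(175, 600), 0]) cube([35, 58, 625]);
translate([442, 962, 0]) mirror([1, 0, 0]) rotate([0, atan2(175, 600), 0]) cube([35, 58, 625]);


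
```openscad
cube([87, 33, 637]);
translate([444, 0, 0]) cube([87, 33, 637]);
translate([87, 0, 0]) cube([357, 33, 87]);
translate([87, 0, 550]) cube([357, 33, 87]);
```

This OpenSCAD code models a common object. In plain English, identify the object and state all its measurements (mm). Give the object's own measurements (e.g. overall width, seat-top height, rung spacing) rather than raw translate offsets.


A rectangular picture frame lying in the x–z plane (depth along y). The opening is 357 mm wide (x) by 463 mm tall (z), surrounded by a border 87 mm wide on all four sides. The frame is 33 mm deep and is made of two full-height vertical stiles with two horizontal rails fitted between them.


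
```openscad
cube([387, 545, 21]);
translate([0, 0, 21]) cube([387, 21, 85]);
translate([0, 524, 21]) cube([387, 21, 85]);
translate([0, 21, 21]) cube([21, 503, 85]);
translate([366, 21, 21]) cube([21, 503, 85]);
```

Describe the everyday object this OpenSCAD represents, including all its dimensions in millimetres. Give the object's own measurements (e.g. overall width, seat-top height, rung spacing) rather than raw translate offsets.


An open-topped rectangular box: outside dimensions 387×545×106 mm, with a uniform wall and base thickness of 21 mm. The base is a full 387×545 slab on the floor; four walls sit on top of the base. The front and back walls (the −y and +y sides) span the full width; the two side walls fit between them.


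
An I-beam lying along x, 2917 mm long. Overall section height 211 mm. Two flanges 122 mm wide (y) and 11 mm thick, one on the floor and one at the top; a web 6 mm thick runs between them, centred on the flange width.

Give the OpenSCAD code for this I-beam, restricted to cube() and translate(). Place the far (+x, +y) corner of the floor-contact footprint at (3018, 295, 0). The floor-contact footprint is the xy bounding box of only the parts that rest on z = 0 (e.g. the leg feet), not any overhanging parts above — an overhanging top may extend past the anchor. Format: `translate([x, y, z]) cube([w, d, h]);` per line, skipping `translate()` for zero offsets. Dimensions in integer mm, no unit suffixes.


translate([101, 173, 0]) cube([2917, 122, 11]);
translate([101, 231, 11]) cube([2917, 6, 189]);
translate([101, 173, 200]) cube([2917, 122, 11]);


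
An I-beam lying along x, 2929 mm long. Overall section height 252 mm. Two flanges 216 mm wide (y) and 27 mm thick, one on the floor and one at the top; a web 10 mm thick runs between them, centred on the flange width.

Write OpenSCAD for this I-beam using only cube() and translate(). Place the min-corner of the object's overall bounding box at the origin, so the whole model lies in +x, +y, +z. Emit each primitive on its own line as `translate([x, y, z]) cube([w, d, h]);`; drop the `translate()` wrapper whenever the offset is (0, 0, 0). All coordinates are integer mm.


cube([2929, 216, 27]);
translate([0, 103, 27]) cube([2929, 10, 198]);
translate([0, 0, 225]) cube([2929, 216, 27]);


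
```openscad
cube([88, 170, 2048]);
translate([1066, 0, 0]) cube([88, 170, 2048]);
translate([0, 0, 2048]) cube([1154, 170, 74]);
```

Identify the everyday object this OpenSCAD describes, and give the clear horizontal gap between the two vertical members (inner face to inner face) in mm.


A door frame. The clear opening width is 978 mm.

Two 2048 mm tall posts with a header on top — a door frame. The left jamb is 88 mm wide at x = 0; the right jamb starts at x = 1066. The clear opening is 1066 − 88 = 978 mm.


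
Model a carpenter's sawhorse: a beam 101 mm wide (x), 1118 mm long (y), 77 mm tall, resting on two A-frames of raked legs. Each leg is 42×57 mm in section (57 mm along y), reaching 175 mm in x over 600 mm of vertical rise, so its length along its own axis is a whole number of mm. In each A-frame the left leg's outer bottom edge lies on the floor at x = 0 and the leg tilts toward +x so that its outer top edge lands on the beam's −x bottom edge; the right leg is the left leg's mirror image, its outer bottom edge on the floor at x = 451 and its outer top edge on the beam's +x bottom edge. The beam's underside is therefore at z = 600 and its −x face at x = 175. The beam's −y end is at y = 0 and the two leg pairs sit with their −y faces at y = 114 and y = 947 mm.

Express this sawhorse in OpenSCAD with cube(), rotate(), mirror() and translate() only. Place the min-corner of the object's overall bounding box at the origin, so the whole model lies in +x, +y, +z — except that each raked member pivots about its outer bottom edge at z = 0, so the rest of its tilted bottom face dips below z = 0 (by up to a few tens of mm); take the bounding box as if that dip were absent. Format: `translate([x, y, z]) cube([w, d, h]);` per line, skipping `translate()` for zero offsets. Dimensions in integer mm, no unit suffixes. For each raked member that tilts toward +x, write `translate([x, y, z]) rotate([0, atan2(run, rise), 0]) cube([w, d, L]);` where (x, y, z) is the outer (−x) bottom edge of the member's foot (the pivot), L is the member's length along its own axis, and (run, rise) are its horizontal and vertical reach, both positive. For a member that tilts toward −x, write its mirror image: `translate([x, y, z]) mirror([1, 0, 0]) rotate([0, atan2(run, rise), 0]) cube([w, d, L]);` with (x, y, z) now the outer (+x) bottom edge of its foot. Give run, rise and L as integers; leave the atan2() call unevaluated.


translate([175, 0, 600]) cube([101, 1118, 77]);
translate([0, 114, 0]) rotate([0, atan2(175, 600), 0]) cube([42, 57, 625]);
translate([451, 114, 0]) mirror([1, 0, 0]) rotate([0, atan2(175, 600), 0]) cube([42, 57, 625]);
translate([0, 947, 0]) rotate([0, atan2(175, 600), 0]) cube([42, 57, 625]);
translate([451, 947, 0]) mirror([1, 0, 0]) rotate([0, atan2(175, 600), 0]) cube([42, 57, 625]);


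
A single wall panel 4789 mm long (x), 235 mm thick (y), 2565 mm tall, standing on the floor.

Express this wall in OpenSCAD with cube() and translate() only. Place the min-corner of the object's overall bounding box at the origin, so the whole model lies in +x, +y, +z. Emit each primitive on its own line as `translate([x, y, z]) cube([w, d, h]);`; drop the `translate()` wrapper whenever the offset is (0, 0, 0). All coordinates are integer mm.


cube([4789, 235, 2565]);


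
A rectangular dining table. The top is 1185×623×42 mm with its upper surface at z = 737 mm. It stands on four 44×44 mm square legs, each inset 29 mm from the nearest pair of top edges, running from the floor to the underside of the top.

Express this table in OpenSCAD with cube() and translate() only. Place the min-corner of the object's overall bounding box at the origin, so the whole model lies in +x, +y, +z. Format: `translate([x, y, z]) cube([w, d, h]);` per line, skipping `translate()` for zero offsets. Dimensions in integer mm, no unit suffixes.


translate([0, 0, 695]) cube([1185, 623, 42]);
translate([29, 29, 0]) cube([44, 44, 695]);
translate([1112, 29, 0]) cube([44, 44, 695]);
translate([29, 550, 0]) cube([44, 44, 695]);
translate([1112, 550, 0]) cube([44, 44, 695]);


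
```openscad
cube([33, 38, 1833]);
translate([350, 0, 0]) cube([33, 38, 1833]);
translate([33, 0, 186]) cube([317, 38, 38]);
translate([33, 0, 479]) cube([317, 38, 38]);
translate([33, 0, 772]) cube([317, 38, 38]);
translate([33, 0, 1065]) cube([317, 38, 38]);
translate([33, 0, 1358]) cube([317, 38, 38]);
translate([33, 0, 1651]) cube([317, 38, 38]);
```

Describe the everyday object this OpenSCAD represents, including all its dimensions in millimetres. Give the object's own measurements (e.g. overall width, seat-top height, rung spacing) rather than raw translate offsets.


A straight ladder. Two 33×38 mm vertical rails, 1833 mm tall, stand 383 mm apart (outside-to-outside) with their front faces coplanar on the −y side. 6 rungs, each 38 mm deep and 38 mm tall, span between the inner faces of the rails, front faces flush with the rails. The lowest rung's underside is at z = 186 mm and rungs are spaced 293 mm apart (underside to underside).


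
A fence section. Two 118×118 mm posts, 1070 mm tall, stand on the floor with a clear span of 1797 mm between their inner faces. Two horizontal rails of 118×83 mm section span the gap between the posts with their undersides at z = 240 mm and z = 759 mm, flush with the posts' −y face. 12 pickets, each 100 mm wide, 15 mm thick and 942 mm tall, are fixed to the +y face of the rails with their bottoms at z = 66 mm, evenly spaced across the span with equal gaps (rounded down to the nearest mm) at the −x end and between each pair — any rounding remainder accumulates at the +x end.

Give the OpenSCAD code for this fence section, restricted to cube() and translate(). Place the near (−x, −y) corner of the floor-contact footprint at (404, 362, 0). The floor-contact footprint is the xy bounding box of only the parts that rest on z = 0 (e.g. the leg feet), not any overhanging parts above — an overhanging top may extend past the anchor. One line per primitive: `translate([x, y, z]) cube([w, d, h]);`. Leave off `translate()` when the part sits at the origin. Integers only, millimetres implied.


translate([404, 362, 0]) cube([118, 118, 1070]);
translate([2319, 362, 0]) cube([118, 118, 1070]);
translate([522, 362, 240]) cube([1797, 118, 83]);
translate([522, 362, 759]) cube([1797, 118, 83]);
translate([567, 480, 66]) cube([100, 15, 942]);
translate([712, 480, 66]) cube([100, 15, 942]);
translate([857, 480, 66]) cube([100, 15, 942]);
translate([1002, 480, 66]) cube([100, 15, 942]);
translate([1147, 480, 66]) cube([100, 15, 942]);
translate([1292, 480, 66]) cube([100, 15, 942]);
translate([1437, 480, 66]) cube([100, 15, 942]);
translate([1582, 480, 66]) cube([100, 15, 942]);
translate([1727, 480, 66]) cube([100, 15, 942]);
translate([1872, 480, 66]) cube([100, 15, 942]);
translate([2017, 480, 66]) cube([100, 15, 942]);
translate([2162, 480, 66]) cube([100, 15, 942]);


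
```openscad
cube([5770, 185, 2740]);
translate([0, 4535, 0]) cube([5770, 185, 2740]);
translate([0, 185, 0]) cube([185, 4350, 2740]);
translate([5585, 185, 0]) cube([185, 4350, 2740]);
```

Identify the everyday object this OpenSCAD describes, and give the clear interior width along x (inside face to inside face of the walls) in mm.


A house (or room) frame. The interior width is 5400 mm.

Four 2740 mm walls enclosing a rectangle with no floor or roof — a room or house frame. Outside width is 5770 mm and wall thickness is 185 mm, so the interior width is 5770 − 2 × 185 = 5400 mm.


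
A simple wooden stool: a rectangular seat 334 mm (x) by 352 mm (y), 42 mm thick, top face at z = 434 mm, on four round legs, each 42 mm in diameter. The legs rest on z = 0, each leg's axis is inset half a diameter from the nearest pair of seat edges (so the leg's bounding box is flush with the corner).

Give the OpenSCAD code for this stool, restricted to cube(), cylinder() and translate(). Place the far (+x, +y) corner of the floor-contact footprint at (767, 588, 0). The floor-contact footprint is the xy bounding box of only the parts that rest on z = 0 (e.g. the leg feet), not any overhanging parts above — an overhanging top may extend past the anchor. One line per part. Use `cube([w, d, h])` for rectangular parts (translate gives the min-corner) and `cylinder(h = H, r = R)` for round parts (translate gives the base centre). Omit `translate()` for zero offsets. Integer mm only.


translate([433, 236, 392]) cube([334, 352, 42]);
translate([454, 257, 0]) cylinder(h = 392, r = 21);
translate([746, 257, 0]) cylinder(h = 392, r = 21);
translate([454, 567, 0]) cylinder(h = 392, r = 21);
translate([746, 567, 0]) cylinder(h = 392, r = 21);


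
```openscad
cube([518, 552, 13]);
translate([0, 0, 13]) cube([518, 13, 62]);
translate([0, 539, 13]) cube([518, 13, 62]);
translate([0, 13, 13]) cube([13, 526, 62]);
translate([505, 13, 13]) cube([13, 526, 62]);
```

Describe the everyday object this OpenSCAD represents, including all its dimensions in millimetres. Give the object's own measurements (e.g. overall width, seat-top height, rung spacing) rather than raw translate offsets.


An open-topped rectangular box: outside dimensions 518×552×75 mm, with a uniform wall and base thickness of 13 mm. The base is a full 518×552 slab on the floor; four walls sit on top of the base. The front and back walls (the −y and +y sides) span the full width; the two side walls fit between them.


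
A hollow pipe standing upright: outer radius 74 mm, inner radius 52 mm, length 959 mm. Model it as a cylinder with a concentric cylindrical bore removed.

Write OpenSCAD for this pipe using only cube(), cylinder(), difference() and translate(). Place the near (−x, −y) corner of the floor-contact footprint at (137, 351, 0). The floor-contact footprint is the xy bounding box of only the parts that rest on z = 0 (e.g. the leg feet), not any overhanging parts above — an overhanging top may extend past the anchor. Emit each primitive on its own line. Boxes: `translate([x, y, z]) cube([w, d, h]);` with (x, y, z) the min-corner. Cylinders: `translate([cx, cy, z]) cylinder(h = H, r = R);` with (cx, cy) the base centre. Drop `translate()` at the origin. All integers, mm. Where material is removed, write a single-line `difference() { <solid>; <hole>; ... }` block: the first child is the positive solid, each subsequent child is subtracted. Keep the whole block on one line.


difference() { translate([211, 425, 0]) cylinder(h = 959, r = 74); translate([211, 425, 0]) cylinder(h = 959, r = 52); }


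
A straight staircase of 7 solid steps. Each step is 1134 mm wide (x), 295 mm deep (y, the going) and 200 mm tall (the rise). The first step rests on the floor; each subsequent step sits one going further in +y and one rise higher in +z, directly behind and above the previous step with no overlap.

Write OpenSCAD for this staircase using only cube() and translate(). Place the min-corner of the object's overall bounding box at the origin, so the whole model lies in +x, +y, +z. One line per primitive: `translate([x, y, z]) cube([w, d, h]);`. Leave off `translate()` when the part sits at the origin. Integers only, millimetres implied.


cube([1134, 295, 200]);
translate([0, 295, 200]) cube([1134, 295, 200]);
translate([0, 590, 400]) cube([1134, 295, 200]);
translate([0, 885, 600]) cube([1134, 295, 200]);
translate([0, 1180, 800]) cube([1134, 295, 200]);
translate([0, 1475, 1000]) cube([1134, 295, 200]);
translate([0, 1770, 1200]) cube([1134, 295, 200]);


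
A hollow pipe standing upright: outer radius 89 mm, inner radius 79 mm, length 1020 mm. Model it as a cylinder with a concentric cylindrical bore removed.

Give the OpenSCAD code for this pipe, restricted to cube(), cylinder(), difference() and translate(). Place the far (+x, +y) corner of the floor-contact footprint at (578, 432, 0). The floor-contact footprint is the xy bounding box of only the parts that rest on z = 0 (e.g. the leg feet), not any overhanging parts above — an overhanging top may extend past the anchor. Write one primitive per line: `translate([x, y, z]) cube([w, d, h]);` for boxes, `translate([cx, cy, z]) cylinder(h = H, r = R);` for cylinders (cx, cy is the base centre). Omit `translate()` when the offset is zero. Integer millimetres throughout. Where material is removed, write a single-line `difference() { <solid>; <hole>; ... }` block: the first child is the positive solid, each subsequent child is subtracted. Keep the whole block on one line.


difference() { translate([489, 343, 0]) cylinder(h = 1020, r = 89); translate([489, 343, 0]) cylinder(h = 1020, r = 79); }


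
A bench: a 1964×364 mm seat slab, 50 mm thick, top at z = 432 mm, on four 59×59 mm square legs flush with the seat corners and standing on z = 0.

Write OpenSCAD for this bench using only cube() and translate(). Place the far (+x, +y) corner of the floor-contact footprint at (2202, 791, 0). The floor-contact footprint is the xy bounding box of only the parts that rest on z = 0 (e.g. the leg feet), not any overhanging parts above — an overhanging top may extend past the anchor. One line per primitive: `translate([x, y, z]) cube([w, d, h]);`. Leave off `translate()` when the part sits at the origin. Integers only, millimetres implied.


translate([238, 427, 382]) cube([1964, 364, 50]);
translate([238, 427, 0]) cube([59, 59, 382]);
translate([238, 732, 0]) cube([59, 59, 382]);
translate([2143, 427, 0]) cube([59, 59, 382]);
translate([2143, 732, 0]) cube([59, 59, 382]);


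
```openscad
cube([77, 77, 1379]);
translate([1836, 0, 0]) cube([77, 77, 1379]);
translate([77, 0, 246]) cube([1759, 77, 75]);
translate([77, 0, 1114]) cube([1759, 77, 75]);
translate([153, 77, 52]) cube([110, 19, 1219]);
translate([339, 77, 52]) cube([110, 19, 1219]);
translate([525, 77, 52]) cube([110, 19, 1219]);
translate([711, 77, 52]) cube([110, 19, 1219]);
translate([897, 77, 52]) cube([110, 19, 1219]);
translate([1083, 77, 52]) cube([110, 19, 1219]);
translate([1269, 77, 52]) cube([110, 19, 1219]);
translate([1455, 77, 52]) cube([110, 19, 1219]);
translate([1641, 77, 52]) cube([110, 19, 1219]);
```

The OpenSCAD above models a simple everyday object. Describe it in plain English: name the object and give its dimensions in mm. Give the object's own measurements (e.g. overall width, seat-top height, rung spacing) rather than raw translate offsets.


A fence section. Two 77×77 mm posts, 1379 mm tall, stand on the floor with a clear span of 1759 mm between their inner faces. Two horizontal rails of 77×75 mm section span the gap between the posts with their undersides at z = 246 mm and z = 1114 mm, flush with the posts' −y face. 9 pickets, each 110 mm wide, 19 mm thick and 1219 mm tall, are fixed to the +y face of the rails with their bottoms at z = 52 mm, spaced across the span with a 76 mm gap after the −x post and between neighbouring pickets, with 85 mm left before the +x post.


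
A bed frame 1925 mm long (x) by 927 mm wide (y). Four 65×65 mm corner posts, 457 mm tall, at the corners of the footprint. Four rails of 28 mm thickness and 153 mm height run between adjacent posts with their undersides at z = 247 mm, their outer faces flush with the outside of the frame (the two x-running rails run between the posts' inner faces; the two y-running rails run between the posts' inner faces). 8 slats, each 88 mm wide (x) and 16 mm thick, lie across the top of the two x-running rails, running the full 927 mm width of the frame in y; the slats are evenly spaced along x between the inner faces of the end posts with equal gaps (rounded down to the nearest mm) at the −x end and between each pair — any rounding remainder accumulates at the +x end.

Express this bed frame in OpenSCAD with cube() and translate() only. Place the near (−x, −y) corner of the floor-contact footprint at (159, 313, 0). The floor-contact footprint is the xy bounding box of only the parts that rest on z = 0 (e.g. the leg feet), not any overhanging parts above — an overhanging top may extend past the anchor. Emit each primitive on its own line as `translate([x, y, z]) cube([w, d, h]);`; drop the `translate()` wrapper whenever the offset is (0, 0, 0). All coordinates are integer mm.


translate([159, 313, 0]) cube([65, 65, 457]);
translate([159, 1175, 0]) cube([65, 65, 457]);
translate([2019, 313, 0]) cube([65, 65, 457]);
translate([2019, 1175, 0]) cube([65, 65, 457]);
translate([224, 313, 247]) cube([1795, 28, 153]);
translate([224, 1212, 247]) cube([1795, 28, 153]);
translate([159, 378, 247]) cube([28, 797, 153]);
translate([2056, 378, 247]) cube([28, 797, 153]);
translate([345, 313, 400]) cube([88, 927, 16]);
translate([554, 313, 400]) cube([88, 927, 16]);
translate([763, 313, 400]) cube([88, 927, 16]);
translate([972, 313, 400]) cube([88, 927, 16]);
translate([1181, 313, 400]) cube([88, 927, 16]);
translate([1390, 313, 400]) cube([88, 927, 16]);
translate([1599, 313, 400]) cube([88, 927, 16]);
translate([1808, 313, 400]) cube([88, 927, 16]);


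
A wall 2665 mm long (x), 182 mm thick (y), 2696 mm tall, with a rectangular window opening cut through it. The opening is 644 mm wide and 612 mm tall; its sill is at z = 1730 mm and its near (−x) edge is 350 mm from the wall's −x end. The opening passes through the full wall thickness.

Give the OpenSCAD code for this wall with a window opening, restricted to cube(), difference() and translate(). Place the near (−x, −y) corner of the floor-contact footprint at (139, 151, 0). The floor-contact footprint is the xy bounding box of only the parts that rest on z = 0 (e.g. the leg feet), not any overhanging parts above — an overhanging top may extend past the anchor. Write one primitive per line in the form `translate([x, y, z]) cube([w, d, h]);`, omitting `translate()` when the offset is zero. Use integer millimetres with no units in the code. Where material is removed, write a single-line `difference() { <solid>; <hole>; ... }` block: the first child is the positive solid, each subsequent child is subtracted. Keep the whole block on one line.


difference() { translate([139, 151, 0]) cube([2665, 182, 2696]); translate([489, 151, 1730]) cube([644, 182, 612]); }


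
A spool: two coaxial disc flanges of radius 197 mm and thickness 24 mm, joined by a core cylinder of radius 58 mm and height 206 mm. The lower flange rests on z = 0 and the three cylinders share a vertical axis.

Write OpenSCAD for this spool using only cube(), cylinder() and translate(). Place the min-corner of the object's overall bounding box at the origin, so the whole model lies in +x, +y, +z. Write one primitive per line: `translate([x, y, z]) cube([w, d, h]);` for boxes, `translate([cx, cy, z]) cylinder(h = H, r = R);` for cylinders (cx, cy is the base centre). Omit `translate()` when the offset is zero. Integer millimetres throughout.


translate([197, 197, 0]) cylinder(h = 24, r = 197);
translate([197, 197, 24]) cylinder(h = 206, r = 58);
translate([197, 197, 230]) cylinder(h = 24, r = 197);


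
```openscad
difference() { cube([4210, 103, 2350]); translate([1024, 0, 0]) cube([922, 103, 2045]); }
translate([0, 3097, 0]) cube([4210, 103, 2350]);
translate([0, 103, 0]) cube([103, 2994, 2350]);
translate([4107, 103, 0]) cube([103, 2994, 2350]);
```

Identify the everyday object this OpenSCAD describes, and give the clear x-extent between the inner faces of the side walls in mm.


A single room. The interior width is 4004 mm.

Four walls enclosing a rectangle with a door in the front wall — a room. Outside width 4210 minus two 103 mm walls gives 4004 mm.


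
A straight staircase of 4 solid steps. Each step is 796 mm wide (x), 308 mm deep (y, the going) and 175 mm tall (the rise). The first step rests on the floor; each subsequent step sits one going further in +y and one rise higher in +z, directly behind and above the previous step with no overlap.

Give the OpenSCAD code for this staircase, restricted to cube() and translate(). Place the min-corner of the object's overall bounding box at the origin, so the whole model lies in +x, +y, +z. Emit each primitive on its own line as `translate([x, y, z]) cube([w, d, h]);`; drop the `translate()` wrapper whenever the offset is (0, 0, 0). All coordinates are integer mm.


cube([796, 308, 175]);
translate([0, 308, 175]) cube([796, 308, 175]);
translate([0, 616, 350]) cube([796, 308, 175]);
translate([0, 924, 525]) cube([796, 308, 175]);


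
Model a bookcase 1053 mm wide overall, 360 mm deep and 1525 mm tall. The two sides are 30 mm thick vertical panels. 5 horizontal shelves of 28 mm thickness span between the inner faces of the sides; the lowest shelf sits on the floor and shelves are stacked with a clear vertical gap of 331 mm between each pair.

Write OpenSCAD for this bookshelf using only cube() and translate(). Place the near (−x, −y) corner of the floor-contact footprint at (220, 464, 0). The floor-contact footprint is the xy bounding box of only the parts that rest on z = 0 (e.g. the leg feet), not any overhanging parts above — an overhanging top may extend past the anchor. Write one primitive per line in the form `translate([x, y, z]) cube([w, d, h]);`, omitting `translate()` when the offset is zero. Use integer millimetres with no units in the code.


translate([220, 464, 0]) cube([30, 360, 1525]);
translate([1243, 464, 0]) cube([30, 360, 1525]);
translate([250, 464, 0]) cube([993, 360, 28]);
translate([250, 464, 359]) cube([993, 360, 28]);
translate([250, 464, 718]) cube([993, 360, 28]);
translate([250, 464, 1077]) cube([993, 360, 28]);
translate([250, 464, 1436]) cube([993, 360, 28]);


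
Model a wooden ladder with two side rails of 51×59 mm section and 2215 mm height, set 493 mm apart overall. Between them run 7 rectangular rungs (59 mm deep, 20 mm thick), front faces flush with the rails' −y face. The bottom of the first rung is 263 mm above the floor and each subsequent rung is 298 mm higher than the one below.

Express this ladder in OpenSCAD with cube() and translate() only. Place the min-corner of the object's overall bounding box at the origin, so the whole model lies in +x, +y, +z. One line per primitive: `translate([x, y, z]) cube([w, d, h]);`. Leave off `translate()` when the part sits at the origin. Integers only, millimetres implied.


// rung span = 493 - 2*51 = 391
// rung[k] z = 263 + k*298
cube([51, 59, 2215]);
translate([442, 0, 0]) cube([51, 59, 2215]);
translate([51, 0, 263]) cube([391, 59, 20]);
translate([51, 0, 561]) cube([391, 59, 20]);
translate([51, 0, 859]) cube([391, 59, 20]);
translate([51, 0, 1157]) cube([391, 59, 20]);
translate([51, 0, 1455]) cube([391, 59, 20]);
translate([51, 0, 1753]) cube([391, 59, 20]);
translate([51, 0, 2051]) cube([391, 59, 20]);
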